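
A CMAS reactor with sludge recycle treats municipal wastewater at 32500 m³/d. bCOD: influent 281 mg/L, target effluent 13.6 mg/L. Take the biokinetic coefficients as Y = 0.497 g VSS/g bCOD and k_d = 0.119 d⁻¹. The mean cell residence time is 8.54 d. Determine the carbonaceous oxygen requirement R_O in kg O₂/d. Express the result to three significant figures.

Correct the yield for decay: Y_obs = Y/(1 + k_d θ_c) = 0.497 / (1 + 0.119 × 8.54) = 0.497 / 2.016 = 0.2465.
Mass of bCOD removed per day: Q(S₀ − S) = 32500 × 267.4 g/m³ = 8690 kg/d.
Biomass synthesised: P_X = Y_obs × 8690 = 2142 kg VSS/d.
R_O = Q·ΔS − 1.42 P_X = 8690 − 3042 = 5649 kg O₂/d.

R_O ≈ 5650 kg O₂/d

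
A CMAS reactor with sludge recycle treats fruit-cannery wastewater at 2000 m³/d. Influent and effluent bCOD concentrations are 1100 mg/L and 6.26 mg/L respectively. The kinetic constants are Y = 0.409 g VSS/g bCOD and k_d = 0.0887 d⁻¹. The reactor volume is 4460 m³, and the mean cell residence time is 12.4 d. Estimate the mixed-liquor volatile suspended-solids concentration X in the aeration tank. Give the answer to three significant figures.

X ≈ 1180 mg/L

From V·X·(1 + k_d·θ_c) = Y·Q·(S₀ − S)·θ_c: X = 0.409 × 2000 × (1100 − 6.26) × 12.4 / [4460 × (1 + 0.0887 × 12.4)] = 1185 mg/L.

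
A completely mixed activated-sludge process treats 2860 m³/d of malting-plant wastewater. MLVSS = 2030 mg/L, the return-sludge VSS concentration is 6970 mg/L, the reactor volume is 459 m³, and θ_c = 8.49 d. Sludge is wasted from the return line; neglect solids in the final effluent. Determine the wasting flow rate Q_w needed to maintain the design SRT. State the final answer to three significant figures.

Q_w ≈ 15.7 m³/d

Wasting from the return line (neglecting effluent solids): Q_w = V·X / (θ_c·X_r) = 459.0 × 2030 / (8.49 × 6970) = 15.75 m³/d.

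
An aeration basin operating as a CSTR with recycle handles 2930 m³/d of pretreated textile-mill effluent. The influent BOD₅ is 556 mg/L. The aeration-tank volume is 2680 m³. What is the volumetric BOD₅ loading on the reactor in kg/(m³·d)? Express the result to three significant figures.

L_v ≈ 0.608 kg BOD₅/(m³·d)

Volumetric loading L_v = Q·S₀ / V = 2930 × 556 g/m³ / 2680 m³ = 607.9 g/(m³·d) = 0.6079 kg BOD₅/(m³·d).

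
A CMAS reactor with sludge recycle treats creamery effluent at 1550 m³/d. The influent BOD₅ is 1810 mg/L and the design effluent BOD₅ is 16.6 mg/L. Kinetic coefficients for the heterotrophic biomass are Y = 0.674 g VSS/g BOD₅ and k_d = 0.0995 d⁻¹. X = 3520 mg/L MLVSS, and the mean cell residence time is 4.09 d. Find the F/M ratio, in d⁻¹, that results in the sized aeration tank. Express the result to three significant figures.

F/M ≈ 0.515 d⁻¹

Steady-state biomass mass balance: V·X·(1 + k_d·θ_c) = Y·Q·(S₀ − S)·θ_c, so V = 0.674 × 1550 × (1810 − 16.6) × 4.09 / [3520 × (1 + 0.0995 × 4.09)] = 7.66×10^6 / 4952 = 1547 m³.
F/M = applied load / biomass = Q·S₀/(V·X) = 1550 × 1810 / (1547 × 3520) = 0.5151 d⁻¹.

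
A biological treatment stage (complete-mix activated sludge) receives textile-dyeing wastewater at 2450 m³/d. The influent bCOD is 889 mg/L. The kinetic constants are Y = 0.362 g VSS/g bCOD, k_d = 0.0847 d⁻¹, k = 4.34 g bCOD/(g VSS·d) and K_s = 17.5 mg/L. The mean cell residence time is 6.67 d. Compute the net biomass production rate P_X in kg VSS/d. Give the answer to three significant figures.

From the Monod/SRT balance for a CMAS, S = K_s·(1+k_d θ_c)/[θ_c·(Y k − k_d) − 1] = 17.5 × (1 + 0.0847 × 6.67) / [6.67 × (0.362 × 4.34 − 0.0847) − 1] = 27.39 / 8.914 = 3.072 mg/L.
Observed yield with endogenous decay: Y_obs = Y / (1 + k_d·θ_c) = 0.362 / (1 + 0.0847 × 6.67) = 0.362 / 1.565 = 0.2313 g VSS/g bCOD.
Mass of bCOD removed per day: Q(S₀ − S) = 2450 × 885.9 g/m³ = 2171 kg/d.
Net biomass production P_X = Y_obs × Q·(S₀ − S) = 0.2313 × 2171 = 502.1 kg VSS/d.

P_X ≈ 502 kg VSS/d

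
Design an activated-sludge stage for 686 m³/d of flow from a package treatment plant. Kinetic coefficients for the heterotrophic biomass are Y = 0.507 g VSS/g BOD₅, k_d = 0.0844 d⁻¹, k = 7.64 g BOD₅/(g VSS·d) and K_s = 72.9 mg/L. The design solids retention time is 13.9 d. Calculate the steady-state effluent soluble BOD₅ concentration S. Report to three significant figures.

For a completely mixed reactor with recycle the Lawrence–McCarty relation gives S = K_s·(1 + k_d·θ_c) / [θ_c·(Y·k − k_d) − 1] = 72.9 × (1 + 0.0844 × 13.9) / [13.9 × (0.507 × 7.64 − 0.0844) − 1] = 158.4 / 51.67 = 3.066 mg/L.

S ≈ 3.07 mg/L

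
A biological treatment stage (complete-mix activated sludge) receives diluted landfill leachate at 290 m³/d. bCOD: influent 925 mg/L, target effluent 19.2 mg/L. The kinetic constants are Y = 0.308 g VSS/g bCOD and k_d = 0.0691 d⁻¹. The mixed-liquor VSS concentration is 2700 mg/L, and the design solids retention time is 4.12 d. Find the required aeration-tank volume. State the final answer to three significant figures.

V ≈ 96.1 m³

Rearranging the biomass balance for a CMAS with decay, V = Y·Q·ΔS·θ_c / [X·(1+k_d θ_c)] = 0.308 × 290 × (925 − 19.2) × 4.12 / [2700 × (1 + 0.0691 × 4.12)] = 3.33×10^5 / 3469 = 96.10 m³.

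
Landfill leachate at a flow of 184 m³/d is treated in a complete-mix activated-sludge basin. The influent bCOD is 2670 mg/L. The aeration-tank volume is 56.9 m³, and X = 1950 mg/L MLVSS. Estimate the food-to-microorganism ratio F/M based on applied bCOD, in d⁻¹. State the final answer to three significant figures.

F/M ≈ 4.43 d⁻¹

F/M = applied load / biomass = Q·S₀/(V·X) = 184 × 2670 / (56.90 × 1950) = 4.428 d⁻¹.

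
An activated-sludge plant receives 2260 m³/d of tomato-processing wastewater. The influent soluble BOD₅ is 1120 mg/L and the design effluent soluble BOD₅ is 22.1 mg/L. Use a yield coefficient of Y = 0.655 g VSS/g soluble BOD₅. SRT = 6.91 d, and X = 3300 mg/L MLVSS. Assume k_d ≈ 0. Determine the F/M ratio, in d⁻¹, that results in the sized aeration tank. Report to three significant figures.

Biomass mass balance (decay neglected): V·X = Y·Q·(S₀ − S)·θ_c, so V = 0.655 × 2260 × (1120 − 22.1) × 6.91 / 3300 = 3403 m³.
F/M = applied load / biomass = Q·S₀/(V·X) = 2260 × 1120 / (3403 × 3300) = 0.2254 d⁻¹.

F/M ≈ 0.225 d⁻¹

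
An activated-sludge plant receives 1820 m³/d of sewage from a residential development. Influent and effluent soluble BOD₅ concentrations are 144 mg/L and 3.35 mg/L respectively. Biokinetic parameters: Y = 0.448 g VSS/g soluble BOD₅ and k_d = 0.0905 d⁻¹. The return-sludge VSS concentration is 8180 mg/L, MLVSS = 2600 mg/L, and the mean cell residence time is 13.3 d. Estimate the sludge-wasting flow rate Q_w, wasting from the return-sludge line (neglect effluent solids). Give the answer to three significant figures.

Q_w ≈ 6.36 m³/d

Steady-state biomass mass balance: V·X·(1 + k_d·θ_c) = Y·Q·(S₀ − S)·θ_c, so V = 0.448 × 1820 × (144 − 3.35) × 13.3 / [2600 × (1 + 0.0905 × 13.3)] = 1.53×10^6 / 5729 = 266.2 m³.
θ_c = V·X/(Q_w·X_r) when wasting from the recycle, so Q_w = V·X/(θ_c·X_r) = 266.2 × 2600 / (13.3 × 8180) = 6.362 m³/d.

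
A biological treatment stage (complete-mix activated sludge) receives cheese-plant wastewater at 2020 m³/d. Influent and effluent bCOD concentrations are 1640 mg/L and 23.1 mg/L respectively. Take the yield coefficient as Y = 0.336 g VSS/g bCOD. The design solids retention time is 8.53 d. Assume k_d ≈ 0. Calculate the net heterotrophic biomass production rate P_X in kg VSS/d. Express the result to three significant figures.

Since k_d ≈ 0, Y_obs = Y = 0.336 g VSS/g bCOD.
ΔS = 1640 − 23.1 = 1617 mg/L, so the substrate removal rate is 2020 × 1617/1000 = 3266 kg bCOD/d.
P_X = Y_obs · Q(S₀ − S) = 0.3360 × 3266 = 1097 kg VSS/d.

P_X ≈ 1100 kg VSS/d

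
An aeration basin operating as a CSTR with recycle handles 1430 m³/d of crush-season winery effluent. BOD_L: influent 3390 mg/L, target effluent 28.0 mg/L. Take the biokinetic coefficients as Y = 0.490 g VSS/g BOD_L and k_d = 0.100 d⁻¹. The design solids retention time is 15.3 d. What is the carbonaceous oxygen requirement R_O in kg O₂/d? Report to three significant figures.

R_O ≈ 3490 kg O₂/d

Correct the yield for decay: Y_obs = Y/(1 + k_d θ_c) = 0.490 / (1 + 0.100 × 15.3) = 0.490 / 2.530 = 0.1937.
Mass of BOD_L removed per day: Q(S₀ − S) = 1430 × 3362 g/m³ = 4808 kg/d.
Net sludge production P_X = 0.1937 × 4808 = 931.1 kg VSS/d.
Carbonaceous O₂ demand = substrate oxidised − cell-mass equivalent = 4808 − 1.42 × 931.1 = 3485 kg O₂/d.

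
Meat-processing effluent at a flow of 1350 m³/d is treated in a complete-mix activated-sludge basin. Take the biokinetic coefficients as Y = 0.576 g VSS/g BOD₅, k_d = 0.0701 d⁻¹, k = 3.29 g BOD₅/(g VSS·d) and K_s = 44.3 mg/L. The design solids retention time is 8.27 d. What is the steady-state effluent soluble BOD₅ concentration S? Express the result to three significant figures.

For a completely mixed reactor with recycle the Lawrence–McCarty relation gives S = K_s·(1 + k_d·θ_c) / [θ_c·(Y·k − k_d) − 1] = 44.3 × (1 + 0.0701 × 8.27) / [8.27 × (0.576 × 3.29 − 0.0701) − 1] = 69.98 / 14.09 = 4.966 mg/L.

S ≈ 4.97 mg/L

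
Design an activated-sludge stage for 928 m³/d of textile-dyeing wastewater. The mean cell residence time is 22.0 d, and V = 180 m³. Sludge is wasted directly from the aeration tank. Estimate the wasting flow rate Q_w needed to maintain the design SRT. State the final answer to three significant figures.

Q_w ≈ 8.18 m³/d

For wasting at MLVSS concentration, Q_w = V/θ_c = 180.0/22.0 = 8.182 m³/d.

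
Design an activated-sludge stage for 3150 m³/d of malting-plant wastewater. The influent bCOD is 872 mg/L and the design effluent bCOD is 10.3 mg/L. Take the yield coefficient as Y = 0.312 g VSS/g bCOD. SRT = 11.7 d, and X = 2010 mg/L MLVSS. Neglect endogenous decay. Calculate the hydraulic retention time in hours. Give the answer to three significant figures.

Biomass mass balance (decay neglected): V·X = Y·Q·(S₀ − S)·θ_c, so V = 0.312 × 3150 × (872 − 10.3) × 11.7 / 2010 = 4930 m³.
HRT = V/Q = 4930 m³ / 3150 m³·d⁻¹ = 1.565 d × 24 = 37.56 h.

τ ≈ 37.6 h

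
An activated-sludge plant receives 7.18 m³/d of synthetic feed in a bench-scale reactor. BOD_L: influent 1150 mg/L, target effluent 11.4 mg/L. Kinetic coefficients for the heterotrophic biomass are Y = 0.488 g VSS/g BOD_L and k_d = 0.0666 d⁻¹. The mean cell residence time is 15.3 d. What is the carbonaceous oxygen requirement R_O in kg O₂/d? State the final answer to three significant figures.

Correct the yield for decay: Y_obs = Y/(1 + k_d θ_c) = 0.488 / (1 + 0.0666 × 15.3) = 0.488 / 2.019 = 0.2417.
Mass of BOD_L removed per day: Q(S₀ − S) = 7.18 × 1139 g/m³ = 8.175 kg/d.
Net sludge production P_X = 0.2417 × 8.175 = 1.976 kg VSS/d.
Carbonaceous O₂ demand = substrate oxidised − cell-mass equivalent = 8.175 − 1.42 × 1.976 = 5.369 kg O₂/d.

R_O ≈ 5.37 kg O₂/d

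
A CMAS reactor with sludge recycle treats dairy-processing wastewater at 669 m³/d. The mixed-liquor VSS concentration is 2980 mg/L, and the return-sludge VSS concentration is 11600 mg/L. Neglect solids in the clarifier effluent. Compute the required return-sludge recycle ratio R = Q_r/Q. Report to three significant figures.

R ≈ 0.346

Solids balance on the clarifier gives (1+R)X = R·X_r, so R = X/(X_r − X) = 2980 / (11600 − 2980) = 0.3457.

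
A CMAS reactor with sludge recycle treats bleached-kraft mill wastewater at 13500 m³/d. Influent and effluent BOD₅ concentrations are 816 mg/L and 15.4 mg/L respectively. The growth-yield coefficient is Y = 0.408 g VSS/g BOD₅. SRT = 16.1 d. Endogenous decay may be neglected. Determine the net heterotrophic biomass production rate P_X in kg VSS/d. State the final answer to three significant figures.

No decay correction is needed, so Y_obs = Y = 0.408.
Q·(S₀ − S) = 13500 × (816 − 15.4) × 10⁻³ = 10808 kg/d removed.
Biomass produced: P_X = Y_obs·Q·ΔS = 0.4080 × 10808 ≈ 4410 kg VSS/d.

P_X ≈ 4410 kg VSS/d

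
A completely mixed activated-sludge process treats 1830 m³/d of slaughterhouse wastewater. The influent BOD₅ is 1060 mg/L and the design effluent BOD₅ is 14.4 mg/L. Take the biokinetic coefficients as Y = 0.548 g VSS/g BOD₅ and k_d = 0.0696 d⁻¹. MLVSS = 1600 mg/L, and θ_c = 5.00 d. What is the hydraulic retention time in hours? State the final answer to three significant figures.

From the SRT design equation V = Y Q (S₀−S) θ_c / [X (1 + k_d θ_c)] = 0.548 × 1830 × (1060 − 14.4) × 5.00 / [1600 × (1 + 0.0696 × 5.00)] = 5.24×10^6 / 2157 = 2431 m³.
τ = V/Q = 2431/1830 = 1.328 d, or 31.88 h.

τ ≈ 31.9 h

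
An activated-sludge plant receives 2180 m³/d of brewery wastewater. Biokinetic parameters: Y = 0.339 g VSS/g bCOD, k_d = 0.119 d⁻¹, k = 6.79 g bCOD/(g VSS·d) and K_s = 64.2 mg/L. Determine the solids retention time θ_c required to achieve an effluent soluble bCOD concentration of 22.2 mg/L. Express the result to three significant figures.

Specific growth rate at S = 22.2 mg/L: μ = YkS/(K_s+S) = 0.339·6.79·22.2/(64.2+22.2) = 0.5914 d⁻¹.
1/θ_c = 0.5914 − 0.119 = 0.4724 d⁻¹, so θ_c = 2.117 d.

θ_c ≈ 2.12 d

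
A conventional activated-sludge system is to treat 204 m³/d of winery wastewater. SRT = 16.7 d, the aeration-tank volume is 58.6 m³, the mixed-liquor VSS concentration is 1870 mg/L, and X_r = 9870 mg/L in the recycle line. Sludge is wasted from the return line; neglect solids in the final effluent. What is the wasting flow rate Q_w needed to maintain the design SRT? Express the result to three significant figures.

Q_w ≈ 0.665 m³/d

Q_w = (V·X)/(θ_c X_r) = 58.60 × 1870 / (16.7 × 9870) = 0.6648 m³/d.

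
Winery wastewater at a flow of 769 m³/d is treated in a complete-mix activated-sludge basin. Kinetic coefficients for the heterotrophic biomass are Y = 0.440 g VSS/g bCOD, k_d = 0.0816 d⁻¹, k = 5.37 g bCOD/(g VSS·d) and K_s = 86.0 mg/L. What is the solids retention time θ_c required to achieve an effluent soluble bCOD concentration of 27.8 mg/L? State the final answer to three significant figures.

Specific growth rate at S = 27.8 mg/L: μ = YkS/(K_s+S) = 0.440·5.37·27.8/(86.0+27.8) = 0.5772 d⁻¹.
1/θ_c = 0.5772 − 0.0816 = 0.4956 d⁻¹, so θ_c = 2.018 d.

θ_c ≈ 2.02 d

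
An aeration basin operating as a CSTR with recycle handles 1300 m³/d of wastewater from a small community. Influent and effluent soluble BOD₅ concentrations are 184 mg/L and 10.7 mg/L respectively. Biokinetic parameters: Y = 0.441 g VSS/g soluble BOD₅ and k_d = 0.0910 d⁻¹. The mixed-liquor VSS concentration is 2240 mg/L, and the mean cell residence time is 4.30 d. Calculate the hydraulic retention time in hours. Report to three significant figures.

τ ≈ 2.53 h

Steady-state biomass mass balance: V·X·(1 + k_d·θ_c) = Y·Q·(S₀ − S)·θ_c, so V = 0.441 × 1300 × (184 − 10.7) × 4.30 / [2240 × (1 + 0.0910 × 4.30)] = 4.27×10^5 / 3117 = 137.1 m³.
HRT = V/Q = 137.1 m³ / 1300 m³·d⁻¹ = 0.1054 d × 24 = 2.531 h.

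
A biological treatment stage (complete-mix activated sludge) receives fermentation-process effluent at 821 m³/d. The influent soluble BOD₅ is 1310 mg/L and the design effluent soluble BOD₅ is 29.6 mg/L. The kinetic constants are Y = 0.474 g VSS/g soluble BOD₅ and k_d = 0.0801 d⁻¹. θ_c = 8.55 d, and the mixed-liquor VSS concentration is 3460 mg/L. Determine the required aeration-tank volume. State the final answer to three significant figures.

V ≈ 731 m³

From the SRT design equation V = Y Q (S₀−S) θ_c / [X (1 + k_d θ_c)] = 0.474 × 821 × (1310 − 29.6) × 8.55 / [3460 × (1 + 0.0801 × 8.55)] = 4.26×10^6 / 5830 = 730.8 m³.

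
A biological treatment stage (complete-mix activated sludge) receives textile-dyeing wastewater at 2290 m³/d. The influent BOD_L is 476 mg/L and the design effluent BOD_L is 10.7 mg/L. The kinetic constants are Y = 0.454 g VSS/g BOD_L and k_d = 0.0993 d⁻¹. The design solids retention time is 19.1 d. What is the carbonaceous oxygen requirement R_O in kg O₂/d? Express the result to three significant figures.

R_O ≈ 828 kg O₂/d

Observed yield with endogenous decay: Y_obs = Y / (1 + k_d·θ_c) = 0.454 / (1 + 0.0993 × 19.1) = 0.454 / 2.897 = 0.1567 g VSS/g BOD_L.
Q·(S₀ − S) = 2290 × (476 − 10.7) × 10⁻³ = 1066 kg/d removed.
Net sludge production P_X = 0.1567 × 1066 = 167.0 kg VSS/d.
Carbonaceous O₂ demand = substrate oxidised − cell-mass equivalent = 1066 − 1.42 × 167.0 = 828.4 kg O₂/d.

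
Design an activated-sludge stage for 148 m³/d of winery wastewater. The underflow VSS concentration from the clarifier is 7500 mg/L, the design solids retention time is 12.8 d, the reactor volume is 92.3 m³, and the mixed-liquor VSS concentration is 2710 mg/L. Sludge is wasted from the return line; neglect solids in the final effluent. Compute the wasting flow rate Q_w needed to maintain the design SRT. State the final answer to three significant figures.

Q_w ≈ 2.61 m³/d

θ_c = V·X/(Q_w·X_r) when wasting from the recycle, so Q_w = V·X/(θ_c·X_r) = 92.30 × 2710 / (12.8 × 7500) = 2.606 m³/d.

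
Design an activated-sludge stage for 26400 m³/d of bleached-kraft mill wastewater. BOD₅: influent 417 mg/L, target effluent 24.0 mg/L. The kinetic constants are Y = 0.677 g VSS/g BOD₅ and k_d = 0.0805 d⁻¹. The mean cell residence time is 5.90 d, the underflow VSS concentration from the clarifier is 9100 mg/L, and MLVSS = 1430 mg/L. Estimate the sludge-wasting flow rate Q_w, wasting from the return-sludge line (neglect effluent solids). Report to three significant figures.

Q_w ≈ 523 m³/d

From the SRT design equation V = Y Q (S₀−S) θ_c / [X (1 + k_d θ_c)] = 0.677 × 26400 × (417 − 24.0) × 5.90 / [1430 × (1 + 0.0805 × 5.90)] = 4.14×10^7 / 2109 = 19648 m³.
Wasting from the return line (neglecting effluent solids): Q_w = V·X / (θ_c·X_r) = 19648 × 1430 / (5.90 × 9100) = 523.3 m³/d.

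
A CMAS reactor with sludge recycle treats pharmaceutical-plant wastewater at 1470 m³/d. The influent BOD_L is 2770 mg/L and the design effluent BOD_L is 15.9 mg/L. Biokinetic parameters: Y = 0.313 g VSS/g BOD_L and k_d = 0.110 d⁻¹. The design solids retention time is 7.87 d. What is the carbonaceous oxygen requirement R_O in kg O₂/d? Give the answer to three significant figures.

Observed yield with endogenous decay: Y_obs = Y / (1 + k_d·θ_c) = 0.313 / (1 + 0.110 × 7.87) = 0.313 / 1.866 = 0.1678 g VSS/g BOD_L.
Mass of BOD_L removed per day: Q(S₀ − S) = 1470 × 2754 g/m³ = 4049 kg/d.
Biomass synthesised: P_X = Y_obs × 4049 = 679.2 kg VSS/d.
R_O = Q·ΔS − 1.42 P_X = 4049 − 964.5 = 3084 kg O₂/d.

R_O ≈ 3080 kg O₂/d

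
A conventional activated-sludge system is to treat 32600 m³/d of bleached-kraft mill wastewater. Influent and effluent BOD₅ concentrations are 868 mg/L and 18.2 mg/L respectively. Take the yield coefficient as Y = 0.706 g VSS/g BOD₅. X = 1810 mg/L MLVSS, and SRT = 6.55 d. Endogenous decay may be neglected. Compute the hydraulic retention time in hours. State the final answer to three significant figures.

Biomass mass balance (decay neglected): V·X = Y·Q·(S₀ − S)·θ_c, so V = 0.706 × 32600 × (868 − 18.2) × 6.55 / 1810 = 70779 m³.
τ = V/Q = 70779/32600 = 2.171 d, or 52.11 h.

τ ≈ 52.1 h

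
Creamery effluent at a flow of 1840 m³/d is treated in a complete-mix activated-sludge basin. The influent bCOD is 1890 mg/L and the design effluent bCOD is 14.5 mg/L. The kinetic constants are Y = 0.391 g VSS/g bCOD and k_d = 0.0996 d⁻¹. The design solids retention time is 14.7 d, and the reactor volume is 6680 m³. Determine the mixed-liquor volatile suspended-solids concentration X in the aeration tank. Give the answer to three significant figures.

X ≈ 1210 mg/L

Solving the biomass balance for X: X = Y Q (S₀−S) θ_c / [V (1+k_d θ_c)] = 0.391 × 1840 × (1890 − 14.5) × 14.7 / [6680 × (1 + 0.0996 × 14.7)] = 1205 mg/L.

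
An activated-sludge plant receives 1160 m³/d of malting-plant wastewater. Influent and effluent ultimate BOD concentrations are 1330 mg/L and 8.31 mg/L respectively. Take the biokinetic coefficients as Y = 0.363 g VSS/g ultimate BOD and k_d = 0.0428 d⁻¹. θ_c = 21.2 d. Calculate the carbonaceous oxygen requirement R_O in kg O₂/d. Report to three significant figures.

R_O ≈ 1120 kg O₂/d

Correct the yield for decay: Y_obs = Y/(1 + k_d θ_c) = 0.363 / (1 + 0.0428 × 21.2) = 0.363 / 1.907 = 0.1903.
Q·(S₀ − S) = 1160 × (1330 − 8.31) × 10⁻³ = 1533 kg/d removed.
Biomass synthesised: P_X = Y_obs × 1533 = 291.8 kg VSS/d.
Carbonaceous O₂ demand = substrate oxidised − cell-mass equivalent = 1533 − 1.42 × 291.8 = 1119 kg O₂/d.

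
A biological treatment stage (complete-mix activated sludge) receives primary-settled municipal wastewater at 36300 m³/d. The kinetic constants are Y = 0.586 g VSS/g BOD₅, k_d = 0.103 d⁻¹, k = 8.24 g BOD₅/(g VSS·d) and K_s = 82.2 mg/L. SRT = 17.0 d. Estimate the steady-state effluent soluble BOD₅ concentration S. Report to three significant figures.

S ≈ 2.85 mg/L

From the Monod/SRT balance for a CMAS, S = K_s·(1+k_d θ_c)/[θ_c·(Y k − k_d) − 1] = 82.2 × (1 + 0.103 × 17.0) / [17.0 × (0.586 × 8.24 − 0.103) − 1] = 226.1 / 79.34 = 2.850 mg/L.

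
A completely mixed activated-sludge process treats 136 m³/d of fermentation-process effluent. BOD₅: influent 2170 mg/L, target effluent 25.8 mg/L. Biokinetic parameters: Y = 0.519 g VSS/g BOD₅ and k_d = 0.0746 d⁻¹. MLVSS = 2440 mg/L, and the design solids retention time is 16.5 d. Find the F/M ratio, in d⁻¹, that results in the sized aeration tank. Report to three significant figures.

F/M ≈ 0.264 d⁻¹

Steady-state biomass mass balance: V·X·(1 + k_d·θ_c) = Y·Q·(S₀ − S)·θ_c, so V = 0.519 × 136 × (2170 − 25.8) × 16.5 / [2440 × (1 + 0.0746 × 16.5)] = 2.5×10^6 / 5443 = 458.8 m³.
F/M = Q·S₀ / (V·X) = 136 × 2170 / (458.8 × 2440) = 0.2636 g BOD₅·(g VSS·d)⁻¹.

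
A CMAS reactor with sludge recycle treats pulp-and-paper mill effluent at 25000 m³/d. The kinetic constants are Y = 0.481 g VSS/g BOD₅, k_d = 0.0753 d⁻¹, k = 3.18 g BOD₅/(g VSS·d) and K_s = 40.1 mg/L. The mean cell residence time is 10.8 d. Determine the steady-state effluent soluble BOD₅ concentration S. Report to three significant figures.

S ≈ 4.94 mg/L

Effluent substrate depends only on kinetics and SRT: S = K_s(1 + k_d θ_c) / [θ_c(Yk − k_d) − 1] = 40.1 × (1 + 0.0753 × 10.8) / [10.8 × (0.481 × 3.18 − 0.0753) − 1] = 72.71 / 14.71 = 4.944 mg/L.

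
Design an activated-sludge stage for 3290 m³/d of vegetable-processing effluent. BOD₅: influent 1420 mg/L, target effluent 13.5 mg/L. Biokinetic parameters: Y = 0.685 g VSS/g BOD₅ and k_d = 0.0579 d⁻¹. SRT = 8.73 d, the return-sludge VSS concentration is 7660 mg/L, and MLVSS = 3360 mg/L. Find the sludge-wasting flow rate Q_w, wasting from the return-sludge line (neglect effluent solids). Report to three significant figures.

Q_w ≈ 275 m³/d

Steady-state biomass mass balance: V·X·(1 + k_d·θ_c) = Y·Q·(S₀ − S)·θ_c, so V = 0.685 × 3290 × (1420 − 13.5) × 8.73 / [3360 × (1 + 0.0579 × 8.73)] = 2.77×10^7 / 5058 = 5471 m³.
θ_c = V·X/(Q_w·X_r) when wasting from the recycle, so Q_w = V·X/(θ_c·X_r) = 5471 × 3360 / (8.73 × 7660) = 274.9 m³/d.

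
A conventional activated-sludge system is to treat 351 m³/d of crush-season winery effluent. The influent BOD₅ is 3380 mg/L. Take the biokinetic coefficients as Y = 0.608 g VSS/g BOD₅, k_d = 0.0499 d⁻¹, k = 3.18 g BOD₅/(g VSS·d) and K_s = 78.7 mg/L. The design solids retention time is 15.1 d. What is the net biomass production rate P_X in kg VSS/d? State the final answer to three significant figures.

P_X ≈ 411 kg VSS/d

For a completely mixed reactor with recycle the Lawrence–McCarty relation gives S = K_s·(1 + k_d·θ_c) / [θ_c·(Y·k − k_d) − 1] = 78.7 × (1 + 0.0499 × 15.1) / [15.1 × (0.608 × 3.18 − 0.0499) − 1] = 138.0 / 27.44 = 5.029 mg/L.
Observed yield with endogenous decay: Y_obs = Y / (1 + k_d·θ_c) = 0.608 / (1 + 0.0499 × 15.1) = 0.608 / 1.753 = 0.3467 g VSS/g BOD₅.
Mass of BOD₅ removed per day: Q(S₀ − S) = 351 × 3375 g/m³ = 1185 kg/d.
P_X = Y_obs · Q(S₀ − S) = 0.3467 × 1185 = 410.7 kg VSS/d.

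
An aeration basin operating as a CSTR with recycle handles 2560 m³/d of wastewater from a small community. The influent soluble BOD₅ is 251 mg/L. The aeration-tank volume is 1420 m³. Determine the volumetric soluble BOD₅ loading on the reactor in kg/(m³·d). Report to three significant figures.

Applied soluble BOD₅ load per unit volume = Q·S₀/V = (2560 × 251/1000)/1420 = 0.4525 kg soluble BOD₅·m⁻³·d⁻¹.

L_v ≈ 0.453 kg soluble BOD₅/(m³·d)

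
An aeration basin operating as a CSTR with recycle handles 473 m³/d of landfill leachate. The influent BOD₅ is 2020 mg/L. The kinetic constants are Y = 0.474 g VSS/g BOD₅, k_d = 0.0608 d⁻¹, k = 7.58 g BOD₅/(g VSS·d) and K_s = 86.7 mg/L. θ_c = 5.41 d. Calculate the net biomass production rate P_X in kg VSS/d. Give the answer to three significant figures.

For a completely mixed reactor with recycle the Lawrence–McCarty relation gives S = K_s·(1 + k_d·θ_c) / [θ_c·(Y·k − k_d) − 1] = 86.7 × (1 + 0.0608 × 5.41) / [5.41 × (0.474 × 7.58 − 0.0608) − 1] = 115.2 / 18.11 = 6.363 mg/L.
The observed yield is Y_obs = Y/(1 + k_d·θ_c) = 0.474 / (1 + 0.0608 × 5.41) = 0.474 / 1.329 = 0.3567 g VSS per g BOD₅ removed.
Mass of BOD₅ removed per day: Q(S₀ − S) = 473 × 2014 g/m³ = 952.5 kg/d.
Net biomass production P_X = Y_obs × Q·(S₀ − S) = 0.3567 × 952.5 = 339.7 kg VSS/d.

P_X ≈ 340 kg VSS/d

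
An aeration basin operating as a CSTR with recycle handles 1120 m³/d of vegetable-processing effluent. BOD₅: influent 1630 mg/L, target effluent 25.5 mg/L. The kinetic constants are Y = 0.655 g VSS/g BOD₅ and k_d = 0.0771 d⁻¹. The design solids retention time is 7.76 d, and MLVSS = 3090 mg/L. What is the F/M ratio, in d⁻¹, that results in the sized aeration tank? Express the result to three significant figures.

F/M ≈ 0.319 d⁻¹

Rearranging the biomass balance for a CMAS with decay, V = Y·Q·ΔS·θ_c / [X·(1+k_d θ_c)] = 0.655 × 1120 × (1630 − 25.5) × 7.76 / [3090 × (1 + 0.0771 × 7.76)] = 9.13×10^6 / 4939 = 1849 m³.
F/M = Q·S₀ / (V·X) = 1120 × 1630 / (1849 × 3090) = 0.3194 g BOD₅·(g VSS·d)⁻¹.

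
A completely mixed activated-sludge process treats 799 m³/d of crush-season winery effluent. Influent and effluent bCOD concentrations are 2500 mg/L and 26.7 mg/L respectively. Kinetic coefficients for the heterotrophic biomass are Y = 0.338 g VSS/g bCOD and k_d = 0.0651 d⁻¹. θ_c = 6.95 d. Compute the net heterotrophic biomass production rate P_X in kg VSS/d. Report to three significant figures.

P_X ≈ 460 kg VSS/d

Y_obs = Y / (1 + k_d θ_c) = 0.338 / (1 + 0.0651 × 6.95) = 0.338 / 1.452 = 0.2327.
Q·(S₀ − S) = 799 × (2500 − 26.7) × 10⁻³ = 1976 kg/d removed.
P_X = Y_obs · Q(S₀ − S) = 0.2327 × 1976 = 459.9 kg VSS/d.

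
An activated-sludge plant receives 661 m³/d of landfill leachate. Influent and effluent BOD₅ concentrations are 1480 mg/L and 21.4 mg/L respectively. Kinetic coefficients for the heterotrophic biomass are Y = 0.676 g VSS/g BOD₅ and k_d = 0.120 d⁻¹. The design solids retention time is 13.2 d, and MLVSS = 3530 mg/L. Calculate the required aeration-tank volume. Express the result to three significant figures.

V ≈ 943 m³

Steady-state biomass mass balance: V·X·(1 + k_d·θ_c) = Y·Q·(S₀ − S)·θ_c, so V = 0.676 × 661 × (1480 − 21.4) × 13.2 / [3530 × (1 + 0.120 × 13.2)] = 8.6×10^6 / 9122 = 943.2 m³.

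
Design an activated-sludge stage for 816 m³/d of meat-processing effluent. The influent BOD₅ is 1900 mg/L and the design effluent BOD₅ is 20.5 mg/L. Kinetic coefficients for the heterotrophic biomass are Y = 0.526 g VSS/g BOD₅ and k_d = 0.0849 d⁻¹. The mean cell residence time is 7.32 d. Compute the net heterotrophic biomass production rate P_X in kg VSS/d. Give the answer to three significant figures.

P_X ≈ 498 kg VSS/d

The observed yield is Y_obs = Y/(1 + k_d·θ_c) = 0.526 / (1 + 0.0849 × 7.32) = 0.526 / 1.621 = 0.3244 g VSS per g BOD₅ removed.
Substrate removed = Q·(S₀ − S) = 816 m³/d × (1900 − 20.5) g/m³ = 1.53×10^6 g/d = 1534 kg/d.
P_X = Y_obs · Q(S₀ − S) = 0.3244 × 1534 = 497.5 kg VSS/d.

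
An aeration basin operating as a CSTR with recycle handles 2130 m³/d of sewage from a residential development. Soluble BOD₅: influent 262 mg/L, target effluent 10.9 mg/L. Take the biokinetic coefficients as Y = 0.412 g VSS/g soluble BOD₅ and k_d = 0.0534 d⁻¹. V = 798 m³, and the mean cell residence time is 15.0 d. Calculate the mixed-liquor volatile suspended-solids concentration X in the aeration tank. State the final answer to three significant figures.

Solving the biomass balance for X: X = Y Q (S₀−S) θ_c / [V (1+k_d θ_c)] = 0.412 × 2130 × (262 − 10.9) × 15.0 / [798 × (1 + 0.0534 × 15.0)] = 2300 mg/L.

X ≈ 2300 mg/L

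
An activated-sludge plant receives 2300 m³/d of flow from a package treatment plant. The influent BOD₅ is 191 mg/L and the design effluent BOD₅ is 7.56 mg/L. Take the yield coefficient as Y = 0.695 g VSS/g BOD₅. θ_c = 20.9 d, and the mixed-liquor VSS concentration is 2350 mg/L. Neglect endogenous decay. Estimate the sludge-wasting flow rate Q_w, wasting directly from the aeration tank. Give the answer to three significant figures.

Biomass mass balance (decay neglected): V·X = Y·Q·(S₀ − S)·θ_c, so V = 0.695 × 2300 × (191 − 7.56) × 20.9 / 2350 = 2608 m³.
With mixed-liquor wasting, θ_c = V/Q_w, so Q_w = V/θ_c = 2608/20.9 = 124.8 m³/d.

Q_w ≈ 125 m³/d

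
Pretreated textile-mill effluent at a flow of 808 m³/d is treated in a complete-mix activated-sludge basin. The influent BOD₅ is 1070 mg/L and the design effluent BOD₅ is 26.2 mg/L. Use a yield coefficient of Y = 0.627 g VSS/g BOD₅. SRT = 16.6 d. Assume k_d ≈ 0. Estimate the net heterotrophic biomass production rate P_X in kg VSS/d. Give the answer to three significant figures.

P_X ≈ 529 kg VSS/d

No decay correction is needed, so Y_obs = Y = 0.627.
ΔS = 1070 − 26.2 = 1044 mg/L, so the substrate removal rate is 808 × 1044/1000 = 843.4 kg BOD₅/d.
So the net sludge growth is P_X = 0.6270 × 843.4 = 528.8 kg VSS/d.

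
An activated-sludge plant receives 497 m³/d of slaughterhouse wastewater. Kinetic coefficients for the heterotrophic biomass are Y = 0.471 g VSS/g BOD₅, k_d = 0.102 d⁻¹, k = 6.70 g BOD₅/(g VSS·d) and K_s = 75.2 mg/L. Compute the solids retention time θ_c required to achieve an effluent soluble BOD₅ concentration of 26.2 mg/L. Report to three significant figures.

θ_c ≈ 1.40 d

Specific growth rate at S = 26.2 mg/L: μ = YkS/(K_s+S) = 0.471·6.70·26.2/(75.2+26.2) = 0.8154 d⁻¹.
θ_c = 1/(μ − k_d) = 1/(0.8154 − 0.102) = 1/0.7134 = 1.402 d.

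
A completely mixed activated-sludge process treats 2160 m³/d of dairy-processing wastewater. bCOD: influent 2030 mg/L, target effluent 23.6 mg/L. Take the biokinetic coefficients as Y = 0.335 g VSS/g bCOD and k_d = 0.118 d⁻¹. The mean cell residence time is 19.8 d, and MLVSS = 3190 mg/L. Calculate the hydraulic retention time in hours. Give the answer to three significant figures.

τ ≈ 30.0 h

Steady-state biomass mass balance: V·X·(1 + k_d·θ_c) = Y·Q·(S₀ − S)·θ_c, so V = 0.335 × 2160 × (2030 − 23.6) × 19.8 / [3190 × (1 + 0.118 × 19.8)] = 2.87×10^7 / 10643 = 2701 m³.
HRT = V/Q = 2701 m³ / 2160 m³·d⁻¹ = 1.250 d × 24 = 30.01 h.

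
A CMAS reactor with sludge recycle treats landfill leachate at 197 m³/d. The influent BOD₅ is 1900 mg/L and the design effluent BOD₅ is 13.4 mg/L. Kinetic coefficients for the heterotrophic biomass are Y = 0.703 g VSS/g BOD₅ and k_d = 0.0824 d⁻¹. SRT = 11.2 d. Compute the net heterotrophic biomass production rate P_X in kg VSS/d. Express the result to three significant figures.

The observed yield is Y_obs = Y/(1 + k_d·θ_c) = 0.703 / (1 + 0.0824 × 11.2) = 0.703 / 1.923 = 0.3656 g VSS per g BOD₅ removed.
ΔS = 1900 − 13.4 = 1887 mg/L, so the substrate removal rate is 197 × 1887/1000 = 371.7 kg BOD₅/d.
Biomass produced: P_X = Y_obs·Q·ΔS = 0.3656 × 371.7 ≈ 135.9 kg VSS/d.

P_X ≈ 136 kg VSS/d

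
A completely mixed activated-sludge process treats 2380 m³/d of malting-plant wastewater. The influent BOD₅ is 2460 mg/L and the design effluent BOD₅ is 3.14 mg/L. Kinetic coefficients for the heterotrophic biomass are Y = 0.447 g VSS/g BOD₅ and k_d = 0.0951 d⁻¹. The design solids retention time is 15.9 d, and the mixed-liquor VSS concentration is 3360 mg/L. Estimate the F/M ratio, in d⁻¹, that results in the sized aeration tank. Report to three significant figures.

F/M ≈ 0.354 d⁻¹

Rearranging the biomass balance for a CMAS with decay, V = Y·Q·ΔS·θ_c / [X·(1+k_d θ_c)] = 0.447 × 2380 × (2460 − 3.14) × 15.9 / [3360 × (1 + 0.0951 × 15.9)] = 4.16×10^7 / 8441 = 4924 m³.
Food-to-microorganism ratio F/M = Q S₀ / (V X) = 2380 × 2460 / (4924 × 3360) = 0.3539 d⁻¹.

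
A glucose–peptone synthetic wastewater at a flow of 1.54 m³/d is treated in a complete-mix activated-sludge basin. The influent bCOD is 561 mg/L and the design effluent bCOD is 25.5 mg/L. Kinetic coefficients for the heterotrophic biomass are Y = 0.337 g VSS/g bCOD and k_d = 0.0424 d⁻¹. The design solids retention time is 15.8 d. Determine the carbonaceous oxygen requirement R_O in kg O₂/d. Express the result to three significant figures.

Y_obs = Y / (1 + k_d θ_c) = 0.337 / (1 + 0.0424 × 15.8) = 0.337 / 1.670 = 0.2018.
Mass of bCOD removed per day: Q(S₀ − S) = 1.54 × 535.5 g/m³ = 0.8247 kg/d.
P_X = Y_obs·Q·(S₀ − S) = 0.2018 × 0.8247 = 0.1664 kg VSS/d.
R_O = Q·ΔS − 1.42 P_X = 0.8247 − 0.2363 = 0.5883 kg O₂/d.

R_O ≈ 0.588 kg O₂/d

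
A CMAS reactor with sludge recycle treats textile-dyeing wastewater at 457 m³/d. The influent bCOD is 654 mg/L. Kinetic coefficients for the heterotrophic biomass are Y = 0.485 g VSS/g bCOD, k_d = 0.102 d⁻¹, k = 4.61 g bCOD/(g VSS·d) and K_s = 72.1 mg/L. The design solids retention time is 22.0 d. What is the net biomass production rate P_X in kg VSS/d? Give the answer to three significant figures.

P_X ≈ 44.3 kg VSS/d

From the Monod/SRT balance for a CMAS, S = K_s·(1+k_d θ_c)/[θ_c·(Y k − k_d) − 1] = 72.1 × (1 + 0.102 × 22.0) / [22.0 × (0.485 × 4.61 − 0.102) − 1] = 233.9 / 45.94 = 5.091 mg/L.
Observed yield with endogenous decay: Y_obs = Y / (1 + k_d·θ_c) = 0.485 / (1 + 0.102 × 22.0) = 0.485 / 3.244 = 0.1495 g VSS/g bCOD.
Q·(S₀ − S) = 457 × (654 − 5.09) × 10⁻³ = 296.6 kg/d removed.
Net biomass production P_X = Y_obs × Q·(S₀ − S) = 0.1495 × 296.6 = 44.34 kg VSS/d.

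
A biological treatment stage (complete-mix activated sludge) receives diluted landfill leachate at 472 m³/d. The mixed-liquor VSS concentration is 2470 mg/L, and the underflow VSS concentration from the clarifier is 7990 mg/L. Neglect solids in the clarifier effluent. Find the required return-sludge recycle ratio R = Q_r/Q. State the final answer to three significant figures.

R = Q_r/Q = X/(X_r − X) = 2470 / (7990 − 2470) = 0.4475.

R ≈ 0.447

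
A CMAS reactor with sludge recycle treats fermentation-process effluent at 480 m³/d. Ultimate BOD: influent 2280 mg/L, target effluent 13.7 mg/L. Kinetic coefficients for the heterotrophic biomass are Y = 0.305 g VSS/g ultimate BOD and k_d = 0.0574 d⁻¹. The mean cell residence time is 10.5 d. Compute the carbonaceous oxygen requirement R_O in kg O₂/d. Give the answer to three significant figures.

R_O ≈ 794 kg O₂/d

Observed yield with endogenous decay: Y_obs = Y / (1 + k_d·θ_c) = 0.305 / (1 + 0.0574 × 10.5) = 0.305 / 1.603 = 0.1903 g VSS/g ultimate BOD.
Mass of ultimate BOD removed per day: Q(S₀ − S) = 480 × 2266 g/m³ = 1088 kg/d.
P_X = Y_obs·Q·(S₀ − S) = 0.1903 × 1088 = 207.0 kg VSS/d.
R_O = Q·ΔS − 1.42 P_X = 1088 − 294.0 = 793.9 kg O₂/d.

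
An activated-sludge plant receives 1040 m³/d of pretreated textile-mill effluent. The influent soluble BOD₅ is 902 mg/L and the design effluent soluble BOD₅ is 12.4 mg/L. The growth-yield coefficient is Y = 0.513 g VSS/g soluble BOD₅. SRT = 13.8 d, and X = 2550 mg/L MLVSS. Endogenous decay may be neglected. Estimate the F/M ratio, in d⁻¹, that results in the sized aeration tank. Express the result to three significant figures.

With k_d = 0 the design equation reduces to V = Y Q (S₀−S) θ_c / X = 0.513 × 1040 × (902 − 12.4) × 13.8 / 2550 = 2569 m³.
F/M = Q·S₀ / (V·X) = 1040 × 902 / (2569 × 2550) = 0.1432 g soluble BOD₅·(g VSS·d)⁻¹.

F/M ≈ 0.143 d⁻¹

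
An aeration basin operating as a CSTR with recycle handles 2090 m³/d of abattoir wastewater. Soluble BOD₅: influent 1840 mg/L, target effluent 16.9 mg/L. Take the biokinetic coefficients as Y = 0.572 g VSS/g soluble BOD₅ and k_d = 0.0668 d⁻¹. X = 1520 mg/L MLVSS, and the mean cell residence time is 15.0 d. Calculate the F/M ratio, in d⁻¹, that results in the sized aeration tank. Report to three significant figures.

F/M ≈ 0.235 d⁻¹

From the SRT design equation V = Y Q (S₀−S) θ_c / [X (1 + k_d θ_c)] = 0.572 × 2090 × (1840 − 16.9) × 15.0 / [1520 × (1 + 0.0668 × 15.0)] = 3.27×10^7 / 3043 = 10743 m³.
F/M = Q·S₀ / (V·X) = 2090 × 1840 / (10743 × 1520) = 0.2355 g soluble BOD₅·(g VSS·d)⁻¹.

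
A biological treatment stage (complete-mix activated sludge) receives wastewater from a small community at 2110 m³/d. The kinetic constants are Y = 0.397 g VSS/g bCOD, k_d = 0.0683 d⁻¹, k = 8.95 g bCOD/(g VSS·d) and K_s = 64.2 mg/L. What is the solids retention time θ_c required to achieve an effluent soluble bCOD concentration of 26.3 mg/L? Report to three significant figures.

θ_c ≈ 1.04 d

Specific growth rate at S = 26.3 mg/L: μ = YkS/(K_s+S) = 0.397·8.95·26.3/(64.2+26.3) = 1.033 d⁻¹.
Then 1/θ_c = μ − k_d = 1.033 − 0.0683 = 0.9643 d⁻¹, giving θ_c = 1.037 d.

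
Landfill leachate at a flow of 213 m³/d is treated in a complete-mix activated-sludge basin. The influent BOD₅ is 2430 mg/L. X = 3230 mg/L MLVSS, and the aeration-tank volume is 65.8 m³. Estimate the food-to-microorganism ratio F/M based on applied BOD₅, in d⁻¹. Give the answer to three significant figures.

F/M = applied load / biomass = Q·S₀/(V·X) = 213 × 2430 / (65.80 × 3230) = 2.435 d⁻¹.

F/M ≈ 2.44 d⁻¹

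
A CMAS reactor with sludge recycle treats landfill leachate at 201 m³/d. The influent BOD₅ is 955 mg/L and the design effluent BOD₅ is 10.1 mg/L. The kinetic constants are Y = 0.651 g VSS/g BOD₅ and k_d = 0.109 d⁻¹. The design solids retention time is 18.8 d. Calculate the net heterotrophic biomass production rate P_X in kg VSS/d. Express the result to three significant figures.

Observed yield with endogenous decay: Y_obs = Y / (1 + k_d·θ_c) = 0.651 / (1 + 0.109 × 18.8) = 0.651 / 3.049 = 0.2135 g VSS/g BOD₅.
Q·(S₀ − S) = 201 × (955 − 10.1) × 10⁻³ = 189.9 kg/d removed.
So the net sludge growth is P_X = 0.2135 × 189.9 = 40.55 kg VSS/d.

P_X ≈ 40.5 kg VSS/d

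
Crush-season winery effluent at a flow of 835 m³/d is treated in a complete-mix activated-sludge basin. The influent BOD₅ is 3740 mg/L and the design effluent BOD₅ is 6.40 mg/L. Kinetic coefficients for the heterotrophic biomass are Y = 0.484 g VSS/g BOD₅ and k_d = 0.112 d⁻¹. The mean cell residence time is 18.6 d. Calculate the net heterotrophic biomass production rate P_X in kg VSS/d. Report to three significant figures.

P_X ≈ 489 kg VSS/d

Y_obs = Y / (1 + k_d θ_c) = 0.484 / (1 + 0.112 × 18.6) = 0.484 / 3.083 = 0.1570.
Q·(S₀ − S) = 835 × (3740 − 6.40) × 10⁻³ = 3118 kg/d removed.
So the net sludge growth is P_X = 0.1570 × 3118 = 489.4 kg VSS/d.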